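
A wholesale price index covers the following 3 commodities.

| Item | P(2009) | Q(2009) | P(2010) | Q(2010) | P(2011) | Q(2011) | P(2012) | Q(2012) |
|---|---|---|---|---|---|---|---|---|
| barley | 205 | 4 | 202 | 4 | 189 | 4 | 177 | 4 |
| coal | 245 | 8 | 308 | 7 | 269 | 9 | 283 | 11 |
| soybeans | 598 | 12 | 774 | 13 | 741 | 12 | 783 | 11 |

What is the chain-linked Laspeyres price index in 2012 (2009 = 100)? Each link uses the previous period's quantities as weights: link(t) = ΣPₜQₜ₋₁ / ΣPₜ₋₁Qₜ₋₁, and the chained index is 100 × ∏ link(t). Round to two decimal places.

Link 2009→2010:
ΣP(2010)Q(2009) = 202×4 + 308×8 + 774×12 = 808 + 2464 + 9288 = 12560
ΣP(2009)Q(2009) = 205×4 + 245×8 + 598×12 = 820 + 1960 + 7176 = 9956
link = 12560/9956 = 1.261551
Link 2010→2011:
ΣP(2011)Q(2010) = 189×4 + 269×7 + 741×13 = 756 + 1883 + 9633 = 12272
ΣP(2010)Q(2010) = 202×4 + 308×7 + 774×13 = 808 + 2156 + 10062 = 13026
link = 12272/13026 = 0.942116
Link 2011→2012:
ΣP(2012)Q(2011) = 177×4 + 283×9 + 783×12 = 708 + 2547 + 9396 = 12651
ΣP(2011)Q(2011) = 189×4 + 269×9 + 741×12 = 756 + 2421 + 8892 = 12069
link = 12651/12069 = 1.048223
Chained index = 100 × 1.261551 × 0.942116 × 1.048223 = 124.5841

124.58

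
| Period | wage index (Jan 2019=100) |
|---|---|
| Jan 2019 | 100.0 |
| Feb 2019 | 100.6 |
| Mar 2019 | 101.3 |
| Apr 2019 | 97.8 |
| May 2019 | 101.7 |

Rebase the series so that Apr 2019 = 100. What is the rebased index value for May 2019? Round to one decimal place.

Rebased(May 2019) = 101.7 / 97.8 × 100 = 103.9877

104.0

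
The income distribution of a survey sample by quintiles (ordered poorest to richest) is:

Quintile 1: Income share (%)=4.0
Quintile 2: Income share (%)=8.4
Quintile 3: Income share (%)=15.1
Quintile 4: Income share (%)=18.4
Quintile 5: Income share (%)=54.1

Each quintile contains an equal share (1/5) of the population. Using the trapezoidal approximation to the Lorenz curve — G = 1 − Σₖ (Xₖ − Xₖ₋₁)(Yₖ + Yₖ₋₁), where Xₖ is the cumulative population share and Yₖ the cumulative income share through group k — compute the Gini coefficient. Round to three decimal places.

Cumulative income shares Yₖ: 0.0400, 0.1240, 0.2750, 0.4590, 1.0000
Σ (Xₖ−Xₖ₋₁)(Yₖ+Yₖ₋₁) = (1/5)(0.0400+0.0000) + (1/5)(0.1240+0.0400) + (1/5)(0.2750+0.1240) + (1/5)(0.4590+0.2750) + (1/5)(1.0000+0.4590)
  = 0.0080 + 0.0328 + 0.0798 + 0.1468 + 0.2918 = 0.5592
G = 1 − 0.5592 = 0.4408

0.441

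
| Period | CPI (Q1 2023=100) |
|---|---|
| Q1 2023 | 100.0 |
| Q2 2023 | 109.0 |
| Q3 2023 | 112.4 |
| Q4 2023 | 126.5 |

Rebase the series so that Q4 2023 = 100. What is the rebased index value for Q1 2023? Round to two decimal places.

79.05

Rebased(Q1 2023) = 100.0 / 126.5 × 100 = 79.0514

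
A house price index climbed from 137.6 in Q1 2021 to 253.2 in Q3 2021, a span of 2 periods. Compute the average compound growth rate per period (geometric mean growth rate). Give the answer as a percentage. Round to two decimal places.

35.65%

Growth factor = (253.2/137.6)^(1/2) = (1.840116)^(1/2) = 1.356509
Growth rate = 1.356509 − 1 = 0.356509 = 35.6509%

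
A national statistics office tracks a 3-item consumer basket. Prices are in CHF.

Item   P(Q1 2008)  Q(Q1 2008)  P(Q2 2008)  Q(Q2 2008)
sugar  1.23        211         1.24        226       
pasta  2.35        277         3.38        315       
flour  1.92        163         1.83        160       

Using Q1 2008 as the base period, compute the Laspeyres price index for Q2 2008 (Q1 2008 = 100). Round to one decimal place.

Laspeyres price index uses base-period quantities as weights.
ΣP(Q2 2008)·Q(Q1 2008) = 1.24×211 + 3.38×277 + 1.83×163 = 261.64 + 936.26 + 298.29 = 1496.19
ΣP(Q1 2008)·Q(Q1 2008) = 1.23×211 + 2.35×277 + 1.92×163 = 259.53 + 650.95 + 312.96 = 1223.44
Index = 1496.19 / 1223.44 × 100 = 122.2937

122.3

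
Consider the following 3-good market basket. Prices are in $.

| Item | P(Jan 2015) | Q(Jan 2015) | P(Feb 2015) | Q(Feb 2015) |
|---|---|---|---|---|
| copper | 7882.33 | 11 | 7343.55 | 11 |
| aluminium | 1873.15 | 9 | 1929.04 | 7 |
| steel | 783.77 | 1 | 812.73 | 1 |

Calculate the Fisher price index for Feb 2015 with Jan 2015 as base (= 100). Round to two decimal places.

Laspeyres component (base-period weights):
ΣP(Feb 2015)Q(Jan 2015) = 7343.55×11 + 1929.04×9 + 812.73×1 = 80779.05 + 17361.36 + 812.73 = 98953.14
ΣP(Jan 2015)Q(Jan 2015) = 7882.33×11 + 1873.15×9 + 783.77×1 = 86705.63 + 16858.35 + 783.77 = 104347.75
L = 98953.14 / 104347.75 × 100 = 94.8302
Paasche component (current-period weights):
ΣP(Feb 2015)Q(Feb 2015) = 7343.55×11 + 1929.04×7 + 812.73×1 = 80779.05 + 13503.28 + 812.73 = 95095.06
ΣP(Jan 2015)Q(Feb 2015) = 7882.33×11 + 1873.15×7 + 783.77×1 = 86705.63 + 13112.05 + 783.77 = 100601.45
P = 95095.06 / 100601.45 × 100 = 94.5265
Fisher = √(L × P) = √(94.8302 × 94.5265) = 94.6782

94.68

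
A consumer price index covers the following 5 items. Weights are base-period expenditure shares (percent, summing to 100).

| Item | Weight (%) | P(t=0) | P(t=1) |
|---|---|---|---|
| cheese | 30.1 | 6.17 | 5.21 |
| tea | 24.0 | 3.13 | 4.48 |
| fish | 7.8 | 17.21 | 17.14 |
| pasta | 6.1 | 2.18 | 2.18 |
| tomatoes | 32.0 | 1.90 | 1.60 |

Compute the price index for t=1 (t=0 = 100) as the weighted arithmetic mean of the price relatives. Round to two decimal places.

cheese: 30.1 × (5.21/6.17) = 30.1 × 0.844408 = 25.4167
tea: 24.0 × (4.48/3.13) = 24.0 × 1.431310 = 34.3514
fish: 7.8 × (17.14/17.21) = 7.8 × 0.995933 = 7.7683
pasta: 6.1 × (2.18/2.18) = 6.1 × 1.000000 = 6.1000
tomatoes: 32.0 × (1.60/1.90) = 32.0 × 0.842105 = 26.9474
Index = Σ wᵢ·(p₁ᵢ/p₀ᵢ) = 25.4167 + 34.3514 + 7.7683 + 6.1000 + 26.9474 = 100.5838

100.58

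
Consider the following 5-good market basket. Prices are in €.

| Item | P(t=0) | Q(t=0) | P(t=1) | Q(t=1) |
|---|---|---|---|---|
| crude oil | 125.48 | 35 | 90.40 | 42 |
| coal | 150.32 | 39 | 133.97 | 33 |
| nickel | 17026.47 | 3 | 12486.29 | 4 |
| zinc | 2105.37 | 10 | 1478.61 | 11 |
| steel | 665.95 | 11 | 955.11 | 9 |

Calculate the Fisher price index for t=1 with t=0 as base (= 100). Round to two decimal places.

78.26

Laspeyres component (base-period weights):
ΣP(t=1)Q(t=0) = 90.40×35 + 133.97×39 + 12486.29×3 + 1478.61×10 + 955.11×11 = 3164 + 5224.83 + 37458.87 + 14786.1 + 10506.21 = 71140.01
ΣP(t=0)Q(t=0) = 125.48×35 + 150.32×39 + 17026.47×3 + 2105.37×10 + 665.95×11 = 4391.8 + 5862.48 + 51079.41 + 21053.7 + 7325.45 = 89712.84
L = 71140.01 / 89712.84 × 100 = 79.2975
Paasche component (current-period weights):
ΣP(t=1)Q(t=1) = 90.40×42 + 133.97×33 + 12486.29×4 + 1478.61×11 + 955.11×9 = 3796.8 + 4421.01 + 49945.16 + 16264.71 + 8595.99 = 83023.67
ΣP(t=0)Q(t=1) = 125.48×42 + 150.32×33 + 17026.47×4 + 2105.37×11 + 665.95×9 = 5270.16 + 4960.56 + 68105.88 + 23159.07 + 5993.55 = 107489.22
P = 83023.67 / 107489.22 × 100 = 77.2391
Fisher = √(L × P) = √(79.2975 × 77.2391) = 78.2615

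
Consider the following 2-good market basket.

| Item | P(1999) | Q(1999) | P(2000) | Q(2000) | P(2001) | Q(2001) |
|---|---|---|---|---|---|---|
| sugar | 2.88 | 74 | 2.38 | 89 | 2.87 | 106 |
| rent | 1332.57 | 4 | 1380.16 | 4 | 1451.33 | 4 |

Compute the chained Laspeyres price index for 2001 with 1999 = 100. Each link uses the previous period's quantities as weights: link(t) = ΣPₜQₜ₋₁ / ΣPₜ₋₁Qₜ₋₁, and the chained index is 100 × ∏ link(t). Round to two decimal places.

108.65

Link 1999→2000:
ΣP(2000)Q(1999) = 2.38×74 + 1380.16×4 = 176.12 + 5520.64 = 5696.76
ΣP(1999)Q(1999) = 2.88×74 + 1332.57×4 = 213.12 + 5330.28 = 5543.4
link = 5696.76/5543.4 = 1.027665
Link 2000→2001:
ΣP(2001)Q(2000) = 2.87×89 + 1451.33×4 = 255.43 + 5805.32 = 6060.75
ΣP(2000)Q(2000) = 2.38×89 + 1380.16×4 = 211.82 + 5520.64 = 5732.46
link = 6060.75/5732.46 = 1.057269
Chained index = 100 × 1.027665 × 1.057269 = 108.6518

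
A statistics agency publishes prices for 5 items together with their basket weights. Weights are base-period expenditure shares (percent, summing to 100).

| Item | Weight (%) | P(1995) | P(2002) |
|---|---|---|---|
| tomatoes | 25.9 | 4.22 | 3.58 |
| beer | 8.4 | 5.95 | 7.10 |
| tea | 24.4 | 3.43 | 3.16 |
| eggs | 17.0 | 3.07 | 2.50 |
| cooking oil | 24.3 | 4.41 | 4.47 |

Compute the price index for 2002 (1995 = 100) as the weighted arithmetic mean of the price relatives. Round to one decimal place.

tomatoes: 25.9 × (3.58/4.22) = 25.9 × 0.848341 = 21.9720
beer: 8.4 × (7.10/5.95) = 8.4 × 1.193277 = 10.0235
tea: 24.4 × (3.16/3.43) = 24.4 × 0.921283 = 22.4793
eggs: 17.0 × (2.50/3.07) = 17.0 × 0.814332 = 13.8436
cooking oil: 24.3 × (4.47/4.41) = 24.3 × 1.013605 = 24.6306
Index = Σ wᵢ·(p₁ᵢ/p₀ᵢ) = 21.9720 + 10.0235 + 22.4793 + 13.8436 + 24.6306 = 92.9491

92.9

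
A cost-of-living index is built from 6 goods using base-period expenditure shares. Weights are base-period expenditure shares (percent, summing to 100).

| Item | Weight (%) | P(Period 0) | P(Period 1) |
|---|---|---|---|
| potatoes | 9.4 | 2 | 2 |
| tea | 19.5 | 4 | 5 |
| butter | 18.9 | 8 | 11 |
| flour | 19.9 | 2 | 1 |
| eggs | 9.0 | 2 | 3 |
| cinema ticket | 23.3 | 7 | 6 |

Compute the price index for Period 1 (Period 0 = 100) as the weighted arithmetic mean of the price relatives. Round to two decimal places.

103.18

potatoes: 9.4 × (2/2) = 9.4 × 1.000000 = 9.4000
tea: 19.5 × (5/4) = 19.5 × 1.250000 = 24.3750
butter: 18.9 × (11/8) = 18.9 × 1.375000 = 25.9875
flour: 19.9 × (1/2) = 19.9 × 0.500000 = 9.9500
eggs: 9.0 × (3/2) = 9.0 × 1.500000 = 13.5000
cinema ticket: 23.3 × (6/7) = 23.3 × 0.857143 = 19.9714
Index = Σ wᵢ·(p₁ᵢ/p₀ᵢ) = 9.4000 + 24.3750 + 25.9875 + 9.9500 + 13.5000 + 19.9714 = 103.1839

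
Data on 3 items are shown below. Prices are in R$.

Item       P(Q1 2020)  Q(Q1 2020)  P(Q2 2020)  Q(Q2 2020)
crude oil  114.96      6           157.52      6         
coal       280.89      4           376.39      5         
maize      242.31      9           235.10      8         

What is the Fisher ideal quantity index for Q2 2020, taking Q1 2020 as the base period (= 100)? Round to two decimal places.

102.02

Laspeyres component (base-period weights):
ΣP(Q1 2020)Q(Q2 2020) = 114.96×6 + 280.89×5 + 242.31×8 = 689.76 + 1404.45 + 1938.48 = 4032.69
ΣP(Q1 2020)Q(Q1 2020) = 114.96×6 + 280.89×4 + 242.31×9 = 689.76 + 1123.56 + 2180.79 = 3994.11
L = 4032.69 / 3994.11 × 100 = 100.9659
Paasche component (current-period weights):
ΣP(Q2 2020)Q(Q2 2020) = 157.52×6 + 376.39×5 + 235.10×8 = 945.12 + 1881.95 + 1880.8 = 4707.87
ΣP(Q2 2020)Q(Q1 2020) = 157.52×6 + 376.39×4 + 235.10×9 = 945.12 + 1505.56 + 2115.9 = 4566.58
P = 4707.87 / 4566.58 × 100 = 103.0940
Fisher = √(L × P) = √(100.9659 × 103.0940) = 102.0244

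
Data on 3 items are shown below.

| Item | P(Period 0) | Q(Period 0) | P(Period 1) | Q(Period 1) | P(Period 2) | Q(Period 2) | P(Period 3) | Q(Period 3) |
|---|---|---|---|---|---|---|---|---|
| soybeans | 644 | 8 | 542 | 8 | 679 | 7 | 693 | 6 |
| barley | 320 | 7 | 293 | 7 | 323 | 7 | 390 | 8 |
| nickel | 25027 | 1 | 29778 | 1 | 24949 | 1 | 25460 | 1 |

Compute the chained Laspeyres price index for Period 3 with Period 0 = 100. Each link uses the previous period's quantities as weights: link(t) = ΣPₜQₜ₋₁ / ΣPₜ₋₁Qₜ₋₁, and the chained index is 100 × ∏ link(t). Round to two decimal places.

104.08

Link Period 0→Period 1:
ΣP(Period 1)Q(Period 0) = 542×8 + 293×7 + 29778×1 = 4336 + 2051 + 29778 = 36165
ΣP(Period 0)Q(Period 0) = 644×8 + 320×7 + 25027×1 = 5152 + 2240 + 25027 = 32419
link = 36165/32419 = 1.115550
Link Period 1→Period 2:
ΣP(Period 2)Q(Period 1) = 679×8 + 323×7 + 24949×1 = 5432 + 2261 + 24949 = 32642
ΣP(Period 1)Q(Period 1) = 542×8 + 293×7 + 29778×1 = 4336 + 2051 + 29778 = 36165
link = 32642/36165 = 0.902585
Link Period 2→Period 3:
ΣP(Period 3)Q(Period 2) = 693×7 + 390×7 + 25460×1 = 4851 + 2730 + 25460 = 33041
ΣP(Period 2)Q(Period 2) = 679×7 + 323×7 + 24949×1 = 4753 + 2261 + 24949 = 31963
link = 33041/31963 = 1.033726
Chained index = 100 × 1.115550 × 0.902585 × 1.033726 = 104.0837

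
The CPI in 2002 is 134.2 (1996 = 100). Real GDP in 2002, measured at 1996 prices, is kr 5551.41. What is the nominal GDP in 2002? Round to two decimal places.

Nominal = Real × (Index/100) = 5551.41 × (134.2/100)
        = 5551.41 × 1.342 = 7449.9922

7449.99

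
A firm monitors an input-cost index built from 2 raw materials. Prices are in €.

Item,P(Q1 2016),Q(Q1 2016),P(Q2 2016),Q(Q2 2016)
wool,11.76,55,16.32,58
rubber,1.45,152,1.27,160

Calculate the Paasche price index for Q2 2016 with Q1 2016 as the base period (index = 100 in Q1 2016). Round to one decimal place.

Paasche price index uses current-period quantities as weights.
ΣP(Q2 2016)·Q(Q2 2016) = 16.32×58 + 1.27×160 = 946.56 + 203.2 = 1149.76
ΣP(Q1 2016)·Q(Q2 2016) = 11.76×58 + 1.45×160 = 682.08 + 232 = 914.08
Index = 1149.76 / 914.08 × 100 = 125.7833

125.8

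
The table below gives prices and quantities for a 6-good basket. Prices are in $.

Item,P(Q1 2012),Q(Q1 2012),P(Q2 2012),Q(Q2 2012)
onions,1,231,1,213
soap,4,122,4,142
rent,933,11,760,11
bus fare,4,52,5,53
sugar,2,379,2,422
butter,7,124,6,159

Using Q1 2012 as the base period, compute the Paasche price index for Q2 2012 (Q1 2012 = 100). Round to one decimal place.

Paasche price index uses current-period quantities as weights.
ΣP(Q2 2012)·Q(Q2 2012) = 1×213 + 4×142 + 760×11 + 5×53 + 2×422 + 6×159 = 213 + 568 + 8360 + 265 + 844 + 954 = 11204
ΣP(Q1 2012)·Q(Q2 2012) = 1×213 + 4×142 + 933×11 + 4×53 + 2×422 + 7×159 = 213 + 568 + 10263 + 212 + 844 + 1113 = 13213
Index = 11204 / 13213 × 100 = 84.7953

84.8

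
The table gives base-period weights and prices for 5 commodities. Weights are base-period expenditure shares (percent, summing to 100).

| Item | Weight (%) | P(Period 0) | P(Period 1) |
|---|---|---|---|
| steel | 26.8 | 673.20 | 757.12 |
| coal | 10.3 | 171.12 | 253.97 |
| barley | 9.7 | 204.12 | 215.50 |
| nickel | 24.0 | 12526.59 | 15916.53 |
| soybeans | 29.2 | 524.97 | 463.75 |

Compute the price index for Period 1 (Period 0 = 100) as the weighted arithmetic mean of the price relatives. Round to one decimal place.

112.0

steel: 26.8 × (757.12/673.20) = 26.8 × 1.124658 = 30.1408
coal: 10.3 × (253.97/171.12) = 10.3 × 1.484163 = 15.2869
barley: 9.7 × (215.50/204.12) = 9.7 × 1.055752 = 10.2408
nickel: 24.0 × (15916.53/12526.59) = 24.0 × 1.270620 = 30.4949
soybeans: 29.2 × (463.75/524.97) = 29.2 × 0.883384 = 25.7948
Index = Σ wᵢ·(p₁ᵢ/p₀ᵢ) = 30.1408 + 15.2869 + 10.2408 + 30.4949 + 25.7948 = 111.9582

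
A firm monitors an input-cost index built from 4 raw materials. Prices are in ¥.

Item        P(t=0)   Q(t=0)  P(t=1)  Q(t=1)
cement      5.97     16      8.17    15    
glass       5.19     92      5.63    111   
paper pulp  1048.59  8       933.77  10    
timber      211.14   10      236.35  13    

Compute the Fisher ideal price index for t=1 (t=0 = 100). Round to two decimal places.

Laspeyres component (base-period weights):
ΣP(t=1)Q(t=0) = 8.17×16 + 5.63×92 + 933.77×8 + 236.35×10 = 130.72 + 517.96 + 7470.16 + 2363.5 = 10482.34
ΣP(t=0)Q(t=0) = 5.97×16 + 5.19×92 + 1048.59×8 + 211.14×10 = 95.52 + 477.48 + 8388.72 + 2111.4 = 11073.12
L = 10482.34 / 11073.12 × 100 = 94.6647
Paasche component (current-period weights):
ΣP(t=1)Q(t=1) = 8.17×15 + 5.63×111 + 933.77×10 + 236.35×13 = 122.55 + 624.93 + 9337.7 + 3072.55 = 13157.73
ΣP(t=0)Q(t=1) = 5.97×15 + 5.19×111 + 1048.59×10 + 211.14×13 = 89.55 + 576.09 + 10485.9 + 2744.82 = 13896.36
P = 13157.73 / 13896.36 × 100 = 94.6847
Fisher = √(L × P) = √(94.6647 × 94.6847) = 94.6747

94.67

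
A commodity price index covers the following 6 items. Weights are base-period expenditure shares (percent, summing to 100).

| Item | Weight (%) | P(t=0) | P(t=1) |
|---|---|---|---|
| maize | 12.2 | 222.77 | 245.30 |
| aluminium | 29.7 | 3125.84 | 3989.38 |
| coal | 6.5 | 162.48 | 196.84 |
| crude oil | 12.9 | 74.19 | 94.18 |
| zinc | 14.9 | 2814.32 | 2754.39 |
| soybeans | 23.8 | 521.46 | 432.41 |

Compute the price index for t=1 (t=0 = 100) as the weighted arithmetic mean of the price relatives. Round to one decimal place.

maize: 12.2 × (245.30/222.77) = 12.2 × 1.101136 = 13.4339
aluminium: 29.7 × (3989.38/3125.84) = 29.7 × 1.276259 = 37.9049
coal: 6.5 × (196.84/162.48) = 6.5 × 1.211472 = 7.8746
crude oil: 12.9 × (94.18/74.19) = 12.9 × 1.269443 = 16.3758
zinc: 14.9 × (2754.39/2814.32) = 14.9 × 0.978705 = 14.5827
soybeans: 23.8 × (432.41/521.46) = 23.8 × 0.829229 = 19.7357
Index = Σ wᵢ·(p₁ᵢ/p₀ᵢ) = 13.4339 + 37.9049 + 7.8746 + 16.3758 + 14.5827 + 19.7357 = 109.9075

109.9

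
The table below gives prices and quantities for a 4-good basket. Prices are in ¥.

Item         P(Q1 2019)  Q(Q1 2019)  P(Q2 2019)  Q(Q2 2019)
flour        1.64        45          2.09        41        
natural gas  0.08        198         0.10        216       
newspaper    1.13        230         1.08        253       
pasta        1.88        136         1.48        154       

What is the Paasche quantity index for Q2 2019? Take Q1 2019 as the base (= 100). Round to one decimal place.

108.0

Paasche quantity index uses current-period prices as weights.
ΣP(Q2 2019)·Q(Q2 2019) = 2.09×41 + 0.10×216 + 1.08×253 + 1.48×154 = 85.69 + 21.6 + 273.24 + 227.92 = 608.45
ΣP(Q2 2019)·Q(Q1 2019) = 2.09×45 + 0.10×198 + 1.08×230 + 1.48×136 = 94.05 + 19.8 + 248.4 + 201.28 = 563.53
Index = 608.45 / 563.53 × 100 = 107.9712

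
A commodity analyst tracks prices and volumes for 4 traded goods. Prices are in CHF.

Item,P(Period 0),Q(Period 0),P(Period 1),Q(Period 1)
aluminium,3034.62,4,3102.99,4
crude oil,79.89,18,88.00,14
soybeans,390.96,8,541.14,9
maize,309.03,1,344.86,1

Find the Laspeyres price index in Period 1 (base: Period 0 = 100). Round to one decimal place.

Laspeyres price index uses base-period quantities as weights.
ΣP(Period 1)·Q(Period 0) = 3102.99×4 + 88.00×18 + 541.14×8 + 344.86×1 = 12411.96 + 1584 + 4329.12 + 344.86 = 18669.94
ΣP(Period 0)·Q(Period 0) = 3034.62×4 + 79.89×18 + 390.96×8 + 309.03×1 = 12138.48 + 1438.02 + 3127.68 + 309.03 = 17013.21
Index = 18669.94 / 17013.21 × 100 = 109.7379

109.7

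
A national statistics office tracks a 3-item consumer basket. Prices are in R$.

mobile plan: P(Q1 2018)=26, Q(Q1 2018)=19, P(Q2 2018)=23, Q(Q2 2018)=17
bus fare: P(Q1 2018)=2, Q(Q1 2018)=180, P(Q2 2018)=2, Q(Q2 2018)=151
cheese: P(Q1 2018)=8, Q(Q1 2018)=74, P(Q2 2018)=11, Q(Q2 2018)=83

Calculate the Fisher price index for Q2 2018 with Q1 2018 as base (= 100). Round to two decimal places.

Laspeyres component (base-period weights):
ΣP(Q2 2018)Q(Q1 2018) = 23×19 + 2×180 + 11×74 = 437 + 360 + 814 = 1611
ΣP(Q1 2018)Q(Q1 2018) = 26×19 + 2×180 + 8×74 = 494 + 360 + 592 = 1446
L = 1611 / 1446 × 100 = 111.4108
Paasche component (current-period weights):
ΣP(Q2 2018)Q(Q2 2018) = 23×17 + 2×151 + 11×83 = 391 + 302 + 913 = 1606
ΣP(Q1 2018)Q(Q2 2018) = 26×17 + 2×151 + 8×83 = 442 + 302 + 664 = 1408
P = 1606 / 1408 × 100 = 114.0625
Fisher = √(L × P) = √(111.4108 × 114.0625) = 112.7288

112.73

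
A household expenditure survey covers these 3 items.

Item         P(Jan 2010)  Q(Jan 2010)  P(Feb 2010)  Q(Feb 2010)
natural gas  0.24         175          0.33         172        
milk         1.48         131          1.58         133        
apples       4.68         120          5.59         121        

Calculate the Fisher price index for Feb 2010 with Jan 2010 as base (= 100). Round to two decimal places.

Laspeyres component (base-period weights):
ΣP(Feb 2010)Q(Jan 2010) = 0.33×175 + 1.58×131 + 5.59×120 = 57.75 + 206.98 + 670.8 = 935.53
ΣP(Jan 2010)Q(Jan 2010) = 0.24×175 + 1.48×131 + 4.68×120 = 42 + 193.88 + 561.6 = 797.48
L = 935.53 / 797.48 × 100 = 117.3108
Paasche component (current-period weights):
ΣP(Feb 2010)Q(Feb 2010) = 0.33×172 + 1.58×133 + 5.59×121 = 56.76 + 210.14 + 676.39 = 943.29
ΣP(Jan 2010)Q(Feb 2010) = 0.24×172 + 1.48×133 + 4.68×121 = 41.28 + 196.84 + 566.28 = 804.4
P = 943.29 / 804.4 × 100 = 117.2663
Fisher = √(L × P) = √(117.3108 × 117.2663) = 117.2885

117.29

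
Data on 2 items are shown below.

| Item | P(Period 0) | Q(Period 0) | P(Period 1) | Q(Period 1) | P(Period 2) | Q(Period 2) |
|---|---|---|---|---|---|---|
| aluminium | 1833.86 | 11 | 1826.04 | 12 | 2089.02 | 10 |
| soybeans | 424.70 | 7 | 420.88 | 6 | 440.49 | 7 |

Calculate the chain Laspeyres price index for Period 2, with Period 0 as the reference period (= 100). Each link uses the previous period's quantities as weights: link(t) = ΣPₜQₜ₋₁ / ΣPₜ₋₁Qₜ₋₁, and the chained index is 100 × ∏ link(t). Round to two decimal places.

112.84

Link Period 0→Period 1:
ΣP(Period 1)Q(Period 0) = 1826.04×11 + 420.88×7 = 20086.44 + 2946.16 = 23032.6
ΣP(Period 0)Q(Period 0) = 1833.86×11 + 424.70×7 = 20172.46 + 2972.9 = 23145.36
link = 23032.6/23145.36 = 0.995128
Link Period 1→Period 2:
ΣP(Period 2)Q(Period 1) = 2089.02×12 + 440.49×6 = 25068.24 + 2642.94 = 27711.18
ΣP(Period 1)Q(Period 1) = 1826.04×12 + 420.88×6 = 21912.48 + 2525.28 = 24437.76
link = 27711.18/24437.76 = 1.133949
Chained index = 100 × 0.995128 × 1.133949 = 112.8425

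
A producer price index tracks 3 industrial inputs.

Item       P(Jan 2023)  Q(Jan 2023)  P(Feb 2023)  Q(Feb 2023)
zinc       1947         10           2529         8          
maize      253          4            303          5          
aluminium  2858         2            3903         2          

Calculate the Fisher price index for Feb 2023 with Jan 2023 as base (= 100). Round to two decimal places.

130.99

Laspeyres component (base-period weights):
ΣP(Feb 2023)Q(Jan 2023) = 2529×10 + 303×4 + 3903×2 = 25290 + 1212 + 7806 = 34308
ΣP(Jan 2023)Q(Jan 2023) = 1947×10 + 253×4 + 2858×2 = 19470 + 1012 + 5716 = 26198
L = 34308 / 26198 × 100 = 130.9566
Paasche component (current-period weights):
ΣP(Feb 2023)Q(Feb 2023) = 2529×8 + 303×5 + 3903×2 = 20232 + 1515 + 7806 = 29553
ΣP(Jan 2023)Q(Feb 2023) = 1947×8 + 253×5 + 2858×2 = 15576 + 1265 + 5716 = 22557
P = 29553 / 22557 × 100 = 131.0148
Fisher = √(L × P) = √(130.9566 × 131.0148) = 130.9857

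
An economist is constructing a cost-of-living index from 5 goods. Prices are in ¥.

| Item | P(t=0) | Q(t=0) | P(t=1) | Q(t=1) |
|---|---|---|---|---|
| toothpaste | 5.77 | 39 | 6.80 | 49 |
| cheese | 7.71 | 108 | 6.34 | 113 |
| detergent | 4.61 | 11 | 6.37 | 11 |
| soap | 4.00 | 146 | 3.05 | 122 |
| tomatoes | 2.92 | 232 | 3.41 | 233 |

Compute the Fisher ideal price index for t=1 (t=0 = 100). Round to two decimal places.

95.78

Laspeyres component (base-period weights):
ΣP(t=1)Q(t=0) = 6.80×39 + 6.34×108 + 6.37×11 + 3.05×146 + 3.41×232 = 265.2 + 684.72 + 70.07 + 445.3 + 791.12 = 2256.41
ΣP(t=0)Q(t=0) = 5.77×39 + 7.71×108 + 4.61×11 + 4.00×146 + 2.92×232 = 225.03 + 832.68 + 50.71 + 584 + 677.44 = 2369.86
L = 2256.41 / 2369.86 × 100 = 95.2128
Paasche component (current-period weights):
ΣP(t=1)Q(t=1) = 6.80×49 + 6.34×113 + 6.37×11 + 3.05×122 + 3.41×233 = 333.2 + 716.42 + 70.07 + 372.1 + 794.53 = 2286.32
ΣP(t=0)Q(t=1) = 5.77×49 + 7.71×113 + 4.61×11 + 4.00×122 + 2.92×233 = 282.73 + 871.23 + 50.71 + 488 + 680.36 = 2373.03
P = 2286.32 / 2373.03 × 100 = 96.3460
Fisher = √(L × P) = √(95.2128 × 96.3460) = 95.7777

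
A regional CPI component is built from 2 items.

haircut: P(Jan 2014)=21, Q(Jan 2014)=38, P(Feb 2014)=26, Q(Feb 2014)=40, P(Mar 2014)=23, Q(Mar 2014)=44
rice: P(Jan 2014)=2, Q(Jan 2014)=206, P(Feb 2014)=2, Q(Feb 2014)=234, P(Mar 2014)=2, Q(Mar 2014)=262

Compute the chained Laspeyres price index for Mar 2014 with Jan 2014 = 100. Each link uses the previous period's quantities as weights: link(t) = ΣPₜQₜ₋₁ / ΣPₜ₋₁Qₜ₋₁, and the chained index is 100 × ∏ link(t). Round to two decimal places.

106.50

Link Jan 2014→Feb 2014:
ΣP(Feb 2014)Q(Jan 2014) = 26×38 + 2×206 = 988 + 412 = 1400
ΣP(Jan 2014)Q(Jan 2014) = 21×38 + 2×206 = 798 + 412 = 1210
link = 1400/1210 = 1.157025
Link Feb 2014→Mar 2014:
ΣP(Mar 2014)Q(Feb 2014) = 23×40 + 2×234 = 920 + 468 = 1388
ΣP(Feb 2014)Q(Feb 2014) = 26×40 + 2×234 = 1040 + 468 = 1508
link = 1388/1508 = 0.920424
Chained index = 100 × 1.157025 × 0.920424 = 106.4954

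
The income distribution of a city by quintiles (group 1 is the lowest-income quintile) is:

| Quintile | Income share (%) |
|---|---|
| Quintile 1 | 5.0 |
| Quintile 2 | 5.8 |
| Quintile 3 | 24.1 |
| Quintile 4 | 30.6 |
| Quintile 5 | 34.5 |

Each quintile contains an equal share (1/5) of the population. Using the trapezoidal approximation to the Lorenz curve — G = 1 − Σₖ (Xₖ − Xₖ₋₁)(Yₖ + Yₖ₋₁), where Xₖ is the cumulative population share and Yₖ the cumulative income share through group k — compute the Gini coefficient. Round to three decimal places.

0.335

Cumulative income shares Yₖ: 0.0500, 0.1080, 0.3490, 0.6550, 1.0000
Σ (Xₖ−Xₖ₋₁)(Yₖ+Yₖ₋₁) = (1/5)(0.0500+0.0000) + (1/5)(0.1080+0.0500) + (1/5)(0.3490+0.1080) + (1/5)(0.6550+0.3490) + (1/5)(1.0000+0.6550)
  = 0.0100 + 0.0316 + 0.0914 + 0.2008 + 0.3310 = 0.6648
G = 1 − 0.6648 = 0.3352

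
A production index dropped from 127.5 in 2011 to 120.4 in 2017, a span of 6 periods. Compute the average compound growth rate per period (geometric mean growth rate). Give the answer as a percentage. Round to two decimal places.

-0.95%

Growth factor = (120.4/127.5)^(1/6) = (0.944314)^(1/6) = 0.990496
Growth rate = 0.990496 − 1 = -0.009504 = -0.9504%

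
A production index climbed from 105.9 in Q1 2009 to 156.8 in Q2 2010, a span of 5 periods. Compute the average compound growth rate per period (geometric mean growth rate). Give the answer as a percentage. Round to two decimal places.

8.17%

Growth factor = (156.8/105.9)^(1/5) = (1.480642)^(1/5) = 1.081658
Growth rate = 1.081658 − 1 = 0.081658 = 8.1658%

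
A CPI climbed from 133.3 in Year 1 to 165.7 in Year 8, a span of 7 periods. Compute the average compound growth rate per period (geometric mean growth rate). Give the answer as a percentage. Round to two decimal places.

3.16%

Growth factor = (165.7/133.3)^(1/7) = (1.243061)^(1/7) = 1.031570
Growth rate = 1.031570 − 1 = 0.031570 = 3.1570%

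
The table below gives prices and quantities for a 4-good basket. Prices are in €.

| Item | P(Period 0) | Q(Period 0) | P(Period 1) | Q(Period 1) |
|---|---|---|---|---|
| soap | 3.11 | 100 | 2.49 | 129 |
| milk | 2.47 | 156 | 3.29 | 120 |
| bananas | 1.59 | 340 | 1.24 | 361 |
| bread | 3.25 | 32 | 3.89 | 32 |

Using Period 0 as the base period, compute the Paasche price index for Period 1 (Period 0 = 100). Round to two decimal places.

93.64

Paasche price index uses current-period quantities as weights.
ΣP(Period 1)·Q(Period 1) = 2.49×129 + 3.29×120 + 1.24×361 + 3.89×32 = 321.21 + 394.8 + 447.64 + 124.48 = 1288.13
ΣP(Period 0)·Q(Period 1) = 3.11×129 + 2.47×120 + 1.59×361 + 3.25×32 = 401.19 + 296.4 + 573.99 + 104 = 1375.58
Index = 1288.13 / 1375.58 × 100 = 93.6427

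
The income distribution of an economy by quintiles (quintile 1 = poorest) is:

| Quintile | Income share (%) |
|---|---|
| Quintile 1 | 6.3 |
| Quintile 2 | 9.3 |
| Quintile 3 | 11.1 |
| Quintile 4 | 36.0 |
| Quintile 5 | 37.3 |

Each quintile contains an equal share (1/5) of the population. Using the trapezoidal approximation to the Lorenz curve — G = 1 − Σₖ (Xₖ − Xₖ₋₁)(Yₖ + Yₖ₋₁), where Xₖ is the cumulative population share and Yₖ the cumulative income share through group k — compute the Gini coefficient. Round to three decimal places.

Cumulative income shares Yₖ: 0.0630, 0.1560, 0.2670, 0.6270, 1.0000
Σ (Xₖ−Xₖ₋₁)(Yₖ+Yₖ₋₁) = (1/5)(0.0630+0.0000) + (1/5)(0.1560+0.0630) + (1/5)(0.2670+0.1560) + (1/5)(0.6270+0.2670) + (1/5)(1.0000+0.6270)
  = 0.0126 + 0.0438 + 0.0846 + 0.1788 + 0.3254 = 0.6452
G = 1 − 0.6452 = 0.3548

0.355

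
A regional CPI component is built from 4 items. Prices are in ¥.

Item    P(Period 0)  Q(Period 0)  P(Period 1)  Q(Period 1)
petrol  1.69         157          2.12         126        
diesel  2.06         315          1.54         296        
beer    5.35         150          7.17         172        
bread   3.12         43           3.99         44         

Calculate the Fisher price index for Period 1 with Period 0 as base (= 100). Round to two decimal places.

112.47

Laspeyres component (base-period weights):
ΣP(Period 1)Q(Period 0) = 2.12×157 + 1.54×315 + 7.17×150 + 3.99×43 = 332.84 + 485.1 + 1075.5 + 171.57 = 2065.01
ΣP(Period 0)Q(Period 0) = 1.69×157 + 2.06×315 + 5.35×150 + 3.12×43 = 265.33 + 648.9 + 802.5 + 134.16 = 1850.89
L = 2065.01 / 1850.89 × 100 = 111.5685
Paasche component (current-period weights):
ΣP(Period 1)Q(Period 1) = 2.12×126 + 1.54×296 + 7.17×172 + 3.99×44 = 267.12 + 455.84 + 1233.24 + 175.56 = 2131.76
ΣP(Period 0)Q(Period 1) = 1.69×126 + 2.06×296 + 5.35×172 + 3.12×44 = 212.94 + 609.76 + 920.2 + 137.28 = 1880.18
P = 2131.76 / 1880.18 × 100 = 113.3806
Fisher = √(L × P) = √(111.5685 × 113.3806) = 112.4709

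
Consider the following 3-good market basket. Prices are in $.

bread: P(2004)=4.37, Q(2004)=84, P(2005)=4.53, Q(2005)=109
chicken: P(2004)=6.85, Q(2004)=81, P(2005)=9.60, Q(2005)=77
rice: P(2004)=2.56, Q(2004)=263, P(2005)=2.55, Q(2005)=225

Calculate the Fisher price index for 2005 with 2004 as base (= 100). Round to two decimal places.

Laspeyres component (base-period weights):
ΣP(2005)Q(2004) = 4.53×84 + 9.60×81 + 2.55×263 = 380.52 + 777.6 + 670.65 = 1828.77
ΣP(2004)Q(2004) = 4.37×84 + 6.85×81 + 2.56×263 = 367.08 + 554.85 + 673.28 = 1595.21
L = 1828.77 / 1595.21 × 100 = 114.6413
Paasche component (current-period weights):
ΣP(2005)Q(2005) = 4.53×109 + 9.60×77 + 2.55×225 = 493.77 + 739.2 + 573.75 = 1806.72
ΣP(2004)Q(2005) = 4.37×109 + 6.85×77 + 2.56×225 = 476.33 + 527.45 + 576 = 1579.78
P = 1806.72 / 1579.78 × 100 = 114.3653
Fisher = √(L × P) = √(114.6413 × 114.3653) = 114.5032

114.50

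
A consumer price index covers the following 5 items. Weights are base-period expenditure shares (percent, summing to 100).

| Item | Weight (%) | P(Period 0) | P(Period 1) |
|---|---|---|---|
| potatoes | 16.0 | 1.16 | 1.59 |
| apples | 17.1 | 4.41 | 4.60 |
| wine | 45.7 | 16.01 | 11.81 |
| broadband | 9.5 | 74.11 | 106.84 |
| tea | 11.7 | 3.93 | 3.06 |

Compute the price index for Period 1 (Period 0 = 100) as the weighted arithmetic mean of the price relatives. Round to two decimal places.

potatoes: 16.0 × (1.59/1.16) = 16.0 × 1.370690 = 21.9310
apples: 17.1 × (4.60/4.41) = 17.1 × 1.043084 = 17.8367
wine: 45.7 × (11.81/16.01) = 45.7 × 0.737664 = 33.7112
broadband: 9.5 × (106.84/74.11) = 9.5 × 1.441641 = 13.6956
tea: 11.7 × (3.06/3.93) = 11.7 × 0.778626 = 9.1099
Index = Σ wᵢ·(p₁ᵢ/p₀ᵢ) = 21.9310 + 17.8367 + 33.7112 + 13.6956 + 9.1099 = 96.2845

96.28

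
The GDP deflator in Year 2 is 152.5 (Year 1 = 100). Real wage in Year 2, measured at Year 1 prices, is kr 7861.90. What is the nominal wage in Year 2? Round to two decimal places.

11989.40

Nominal = Real × (Index/100) = 7861.90 × (152.5/100)
        = 7861.90 × 1.525 = 11989.3975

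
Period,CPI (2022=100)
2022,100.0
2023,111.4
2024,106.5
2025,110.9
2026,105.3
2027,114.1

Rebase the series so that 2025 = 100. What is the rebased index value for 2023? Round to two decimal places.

Rebased(2023) = 111.4 / 110.9 × 100 = 100.4509

100.45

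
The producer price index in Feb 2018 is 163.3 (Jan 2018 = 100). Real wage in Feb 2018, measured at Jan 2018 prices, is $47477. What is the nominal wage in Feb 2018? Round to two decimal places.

77529.94

Nominal = Real × (Index/100) = 47477 × (163.3/100)
        = 47477 × 1.633 = 77529.9410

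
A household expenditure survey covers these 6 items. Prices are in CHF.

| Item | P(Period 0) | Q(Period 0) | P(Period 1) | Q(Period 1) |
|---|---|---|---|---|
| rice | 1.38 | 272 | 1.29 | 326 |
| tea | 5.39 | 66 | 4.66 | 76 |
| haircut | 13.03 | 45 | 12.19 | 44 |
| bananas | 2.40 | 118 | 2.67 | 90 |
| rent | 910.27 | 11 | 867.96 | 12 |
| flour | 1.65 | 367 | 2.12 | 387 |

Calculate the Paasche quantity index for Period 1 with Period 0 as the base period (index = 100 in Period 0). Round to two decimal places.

107.93

Paasche quantity index uses current-period prices as weights.
ΣP(Period 1)·Q(Period 1) = 1.29×326 + 4.66×76 + 12.19×44 + 2.67×90 + 867.96×12 + 2.12×387 = 420.54 + 354.16 + 536.36 + 240.3 + 10415.52 + 820.44 = 12787.32
ΣP(Period 1)·Q(Period 0) = 1.29×272 + 4.66×66 + 12.19×45 + 2.67×118 + 867.96×11 + 2.12×367 = 350.88 + 307.56 + 548.55 + 315.06 + 9547.56 + 778.04 = 11847.65
Index = 12787.32 / 11847.65 × 100 = 107.9313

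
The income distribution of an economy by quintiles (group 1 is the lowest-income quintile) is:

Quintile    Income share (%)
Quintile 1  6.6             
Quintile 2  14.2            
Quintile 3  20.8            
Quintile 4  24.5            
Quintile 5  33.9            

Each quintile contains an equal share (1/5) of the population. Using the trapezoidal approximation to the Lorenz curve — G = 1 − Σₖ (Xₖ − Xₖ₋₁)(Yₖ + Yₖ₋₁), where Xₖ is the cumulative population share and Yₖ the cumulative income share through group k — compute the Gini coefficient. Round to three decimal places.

Cumulative income shares Yₖ: 0.0660, 0.2080, 0.4160, 0.6610, 1.0000
Σ (Xₖ−Xₖ₋₁)(Yₖ+Yₖ₋₁) = (1/5)(0.0660+0.0000) + (1/5)(0.2080+0.0660) + (1/5)(0.4160+0.2080) + (1/5)(0.6610+0.4160) + (1/5)(1.0000+0.6610)
  = 0.0132 + 0.0548 + 0.1248 + 0.2154 + 0.3322 = 0.7404
G = 1 − 0.7404 = 0.2596

0.260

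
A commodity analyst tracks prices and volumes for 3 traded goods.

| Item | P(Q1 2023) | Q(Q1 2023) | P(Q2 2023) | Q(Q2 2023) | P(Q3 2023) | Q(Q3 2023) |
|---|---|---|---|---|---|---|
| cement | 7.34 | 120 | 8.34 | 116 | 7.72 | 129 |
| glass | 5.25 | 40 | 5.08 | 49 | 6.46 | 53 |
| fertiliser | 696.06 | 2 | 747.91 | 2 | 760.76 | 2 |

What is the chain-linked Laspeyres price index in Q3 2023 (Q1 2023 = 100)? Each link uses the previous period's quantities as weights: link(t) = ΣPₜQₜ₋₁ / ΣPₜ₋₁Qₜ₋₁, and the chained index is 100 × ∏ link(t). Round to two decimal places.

109.59

Link Q1 2023→Q2 2023:
ΣP(Q2 2023)Q(Q1 2023) = 8.34×120 + 5.08×40 + 747.91×2 = 1000.8 + 203.2 + 1495.82 = 2699.82
ΣP(Q1 2023)Q(Q1 2023) = 7.34×120 + 5.25×40 + 696.06×2 = 880.8 + 210 + 1392.12 = 2482.92
link = 2699.82/2482.92 = 1.087357
Link Q2 2023→Q3 2023:
ΣP(Q3 2023)Q(Q2 2023) = 7.72×116 + 6.46×49 + 760.76×2 = 895.52 + 316.54 + 1521.52 = 2733.58
ΣP(Q2 2023)Q(Q2 2023) = 8.34×116 + 5.08×49 + 747.91×2 = 967.44 + 248.92 + 1495.82 = 2712.18
link = 2733.58/2712.18 = 1.007890
Chained index = 100 × 1.087357 × 1.007890 = 109.5936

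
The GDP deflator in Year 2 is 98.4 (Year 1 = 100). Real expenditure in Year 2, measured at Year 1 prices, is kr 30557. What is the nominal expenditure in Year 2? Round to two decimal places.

Nominal = Real × (Index/100) = 30557 × (98.4/100)
        = 30557 × 0.984 = 30068.0880

30068.09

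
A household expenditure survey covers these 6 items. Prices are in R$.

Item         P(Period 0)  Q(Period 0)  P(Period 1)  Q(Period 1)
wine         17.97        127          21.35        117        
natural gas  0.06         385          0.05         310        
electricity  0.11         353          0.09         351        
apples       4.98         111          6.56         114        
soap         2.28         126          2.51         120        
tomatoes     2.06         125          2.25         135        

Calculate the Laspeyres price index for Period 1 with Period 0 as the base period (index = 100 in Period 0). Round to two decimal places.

Laspeyres price index uses base-period quantities as weights.
ΣP(Period 1)·Q(Period 0) = 21.35×127 + 0.05×385 + 0.09×353 + 6.56×111 + 2.51×126 + 2.25×125 = 2711.45 + 19.25 + 31.77 + 728.16 + 316.26 + 281.25 = 4088.14
ΣP(Period 0)·Q(Period 0) = 17.97×127 + 0.06×385 + 0.11×353 + 4.98×111 + 2.28×126 + 2.06×125 = 2282.19 + 23.1 + 38.83 + 552.78 + 287.28 + 257.5 = 3441.68
Index = 4088.14 / 3441.68 × 100 = 118.7833

118.78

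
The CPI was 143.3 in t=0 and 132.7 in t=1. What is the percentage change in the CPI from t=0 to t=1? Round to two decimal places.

Change = (132.7 − 143.3) / 143.3 × 100
       = -10.6 / 143.3 × 100 = -7.3971%

-7.40%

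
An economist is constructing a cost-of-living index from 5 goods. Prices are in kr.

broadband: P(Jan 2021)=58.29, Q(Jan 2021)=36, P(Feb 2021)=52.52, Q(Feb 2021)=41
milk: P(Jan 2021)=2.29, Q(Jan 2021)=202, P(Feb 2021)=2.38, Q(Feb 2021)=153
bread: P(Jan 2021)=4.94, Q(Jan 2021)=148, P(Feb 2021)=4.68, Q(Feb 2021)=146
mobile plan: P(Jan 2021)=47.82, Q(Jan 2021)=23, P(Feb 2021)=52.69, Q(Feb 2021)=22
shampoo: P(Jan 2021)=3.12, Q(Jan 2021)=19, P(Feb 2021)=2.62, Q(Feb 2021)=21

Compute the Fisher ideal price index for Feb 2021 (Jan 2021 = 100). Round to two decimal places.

96.80

Laspeyres component (base-period weights):
ΣP(Feb 2021)Q(Jan 2021) = 52.52×36 + 2.38×202 + 4.68×148 + 52.69×23 + 2.62×19 = 1890.72 + 480.76 + 692.64 + 1211.87 + 49.78 = 4325.77
ΣP(Jan 2021)Q(Jan 2021) = 58.29×36 + 2.29×202 + 4.94×148 + 47.82×23 + 3.12×19 = 2098.44 + 462.58 + 731.12 + 1099.86 + 59.28 = 4451.28
L = 4325.77 / 4451.28 × 100 = 97.1804
Paasche component (current-period weights):
ΣP(Feb 2021)Q(Feb 2021) = 52.52×41 + 2.38×153 + 4.68×146 + 52.69×22 + 2.62×21 = 2153.32 + 364.14 + 683.28 + 1159.18 + 55.02 = 4414.94
ΣP(Jan 2021)Q(Feb 2021) = 58.29×41 + 2.29×153 + 4.94×146 + 47.82×22 + 3.12×21 = 2389.89 + 350.37 + 721.24 + 1052.04 + 65.52 = 4579.06
P = 4414.94 / 4579.06 × 100 = 96.4159
Fisher = √(L × P) = √(97.1804 × 96.4159) = 96.7974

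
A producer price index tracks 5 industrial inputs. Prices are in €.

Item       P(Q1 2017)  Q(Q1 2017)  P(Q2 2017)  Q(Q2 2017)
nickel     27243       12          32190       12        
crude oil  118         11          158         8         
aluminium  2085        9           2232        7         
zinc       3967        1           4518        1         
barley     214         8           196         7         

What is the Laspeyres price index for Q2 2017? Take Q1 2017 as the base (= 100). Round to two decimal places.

117.45

Laspeyres price index uses base-period quantities as weights.
ΣP(Q2 2017)·Q(Q1 2017) = 32190×12 + 158×11 + 2232×9 + 4518×1 + 196×8 = 386280 + 1738 + 20088 + 4518 + 1568 = 414192
ΣP(Q1 2017)·Q(Q1 2017) = 27243×12 + 118×11 + 2085×9 + 3967×1 + 214×8 = 326916 + 1298 + 18765 + 3967 + 1712 = 352658
Index = 414192 / 352658 × 100 = 117.4486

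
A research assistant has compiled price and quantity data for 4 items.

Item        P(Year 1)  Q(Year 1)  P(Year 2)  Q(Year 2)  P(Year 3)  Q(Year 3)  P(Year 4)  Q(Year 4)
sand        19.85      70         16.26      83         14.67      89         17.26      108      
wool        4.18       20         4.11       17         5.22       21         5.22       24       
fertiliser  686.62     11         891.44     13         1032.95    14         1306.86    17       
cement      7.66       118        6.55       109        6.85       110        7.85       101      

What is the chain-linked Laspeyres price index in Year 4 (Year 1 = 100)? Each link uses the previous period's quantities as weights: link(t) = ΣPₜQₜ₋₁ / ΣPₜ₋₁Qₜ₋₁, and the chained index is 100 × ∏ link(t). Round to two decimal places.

167.72

Link Year 1→Year 2:
ΣP(Year 2)Q(Year 1) = 16.26×70 + 4.11×20 + 891.44×11 + 6.55×118 = 1138.2 + 82.2 + 9805.84 + 772.9 = 11799.14
ΣP(Year 1)Q(Year 1) = 19.85×70 + 4.18×20 + 686.62×11 + 7.66×118 = 1389.5 + 83.6 + 7552.82 + 903.88 = 9929.8
link = 11799.14/9929.8 = 1.188256
Link Year 2→Year 3:
ΣP(Year 3)Q(Year 2) = 14.67×83 + 5.22×17 + 1032.95×13 + 6.85×109 = 1217.61 + 88.74 + 13428.35 + 746.65 = 15481.35
ΣP(Year 2)Q(Year 2) = 16.26×83 + 4.11×17 + 891.44×13 + 6.55×109 = 1349.58 + 69.87 + 11588.72 + 713.95 = 13722.12
link = 15481.35/13722.12 = 1.128204
Link Year 3→Year 4:
ΣP(Year 4)Q(Year 3) = 17.26×89 + 5.22×21 + 1306.86×14 + 7.85×110 = 1536.14 + 109.62 + 18296.04 + 863.5 = 20805.3
ΣP(Year 3)Q(Year 3) = 14.67×89 + 5.22×21 + 1032.95×14 + 6.85×110 = 1305.63 + 109.62 + 14461.3 + 753.5 = 16630.05
link = 20805.3/16630.05 = 1.251067
Chained index = 100 × 1.188256 × 1.128204 × 1.251067 = 167.7173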